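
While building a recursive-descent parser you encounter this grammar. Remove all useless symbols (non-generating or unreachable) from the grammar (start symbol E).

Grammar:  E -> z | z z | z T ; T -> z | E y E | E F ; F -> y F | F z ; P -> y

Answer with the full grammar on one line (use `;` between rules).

Generating nonterminals: {E, P, T}.
Reachable from E after that: {E, T}.
Removed useless symbols: {F, P} and every production mentioning them.

E -> z | z z | z T; T -> z | E y E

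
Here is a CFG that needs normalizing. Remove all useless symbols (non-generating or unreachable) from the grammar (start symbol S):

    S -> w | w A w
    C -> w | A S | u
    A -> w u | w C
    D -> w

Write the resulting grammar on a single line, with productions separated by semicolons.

S -> w | w A w; C -> w | A S | u; A -> w u | w C

Generating nonterminals: {A, C, D, S}.
Reachable from S after that: {A, C, S}.
Removed useless symbols: {D} and every production mentioning them.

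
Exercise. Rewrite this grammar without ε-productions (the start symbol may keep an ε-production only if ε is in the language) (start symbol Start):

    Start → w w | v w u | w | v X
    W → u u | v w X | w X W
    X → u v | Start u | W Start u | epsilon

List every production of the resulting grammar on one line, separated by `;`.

Nullable nonterminals: {X}.
ε ∉ L(G), so no ε-production is kept.
Add the nullable-subset variants: Start → v X gives v X | v. W → v w X gives v w X | v w. W → w X W gives w X W | w W.

Start → w w | v w u | w | v X | v; W → u u | v w X | v w | w X W | w W; X → u v | Start u | W Start u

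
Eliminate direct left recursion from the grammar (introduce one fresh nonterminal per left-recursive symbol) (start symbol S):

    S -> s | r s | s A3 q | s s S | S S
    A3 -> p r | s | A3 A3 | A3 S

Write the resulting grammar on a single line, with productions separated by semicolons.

S -> s S' | r s S' | s A3 q S' | s s S S'; A3 -> p r A3' | s A3'; S' -> S S' | eps; A3' -> A3 A3' | S A3' | eps

Left recursion appears on S, A3.
For S: α = {S}, β = {s, r s, s A3 q, s s S}. Rewrite as S → β S' and S' → α S' | ε.
For A3: α = {A3, S}, β = {p r, s}. Rewrite as A3 → β A3' and A3' → α A3' | ε.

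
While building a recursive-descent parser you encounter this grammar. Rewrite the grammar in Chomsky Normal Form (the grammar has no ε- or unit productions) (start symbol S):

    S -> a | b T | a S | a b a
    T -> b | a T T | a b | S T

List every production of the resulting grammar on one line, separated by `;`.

S -> a | X1 T | X2 S | X2 Y1; T -> b | X2 Y2 | X2 X1 | S T; X1 -> b; X2 -> a; Y1 -> X1 X2; Y2 -> T T

Introduce a nonterminal for each terminal appearing in a rule of length ≥ 2: X1 → b, X2 → a.
Binarize each right-hand side of length ≥ 3 by chaining fresh nonterminals (Y1, Y2, …): affected rules were S → X2 X1 X2; T → X2 T T.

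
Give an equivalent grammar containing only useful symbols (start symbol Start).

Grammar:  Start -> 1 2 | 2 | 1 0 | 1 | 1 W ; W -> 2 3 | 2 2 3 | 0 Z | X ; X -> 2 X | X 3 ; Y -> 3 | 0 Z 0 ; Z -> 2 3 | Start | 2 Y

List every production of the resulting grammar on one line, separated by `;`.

Start -> 1 2 | 2 | 1 0 | 1 | 1 W; W -> 2 3 | 2 2 3 | 0 Z; Y -> 3 | 0 Z 0; Z -> 2 3 | Start | 2 Y

Generating nonterminals: {Start, W, Y, Z}.
Reachable from Start after that: {Start, W, Y, Z}.
Removed useless symbols: {X} and every production mentioning them.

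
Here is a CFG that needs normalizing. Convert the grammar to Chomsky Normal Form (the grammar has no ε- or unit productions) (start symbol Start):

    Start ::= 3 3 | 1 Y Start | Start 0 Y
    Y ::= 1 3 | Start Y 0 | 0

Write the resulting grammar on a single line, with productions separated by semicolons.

Start ::= X1 X1 | X2 Y1 | Start Y2; Y ::= X2 X1 | Start Y3 | 0; X1 ::= 3; X2 ::= 1; X3 ::= 0; Y1 ::= Y Start; Y2 ::= X3 Y; Y3 ::= Y X3

Introduce a nonterminal for each terminal appearing in a rule of length ≥ 2: X1 → 3, X2 → 1, X3 → 0.
Binarize each right-hand side of length ≥ 3 by chaining fresh nonterminals (Y1, Y2, …): affected rules were Start → X2 Y Start; Start → Start X3 Y; Y → Start Y X3.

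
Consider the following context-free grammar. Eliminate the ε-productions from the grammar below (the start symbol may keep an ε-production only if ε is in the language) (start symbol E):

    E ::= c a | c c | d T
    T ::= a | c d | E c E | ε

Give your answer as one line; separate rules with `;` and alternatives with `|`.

The nullable symbols are {T}.
ε ∉ L(G), so no ε-production is kept.
Add the nullable-subset variants: E → d T gives d T | d.

E ::= c a | c c | d T | d; T ::= a | c d | E c E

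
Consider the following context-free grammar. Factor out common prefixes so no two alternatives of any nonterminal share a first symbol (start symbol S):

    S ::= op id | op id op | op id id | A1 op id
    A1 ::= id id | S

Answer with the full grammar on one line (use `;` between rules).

S has alternatives sharing prefix 'op id': factor to S → op id S' with S' → ε | op | id.

S ::= A1 op id | op id S'; A1 ::= id id | S; S' ::= eps | op | id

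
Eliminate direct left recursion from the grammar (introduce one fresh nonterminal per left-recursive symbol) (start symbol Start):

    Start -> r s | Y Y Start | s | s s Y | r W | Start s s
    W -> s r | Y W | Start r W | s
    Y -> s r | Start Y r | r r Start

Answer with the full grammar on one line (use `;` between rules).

Start -> r s Start1 | Y Y Start Start1 | s Start1 | s s Y Start1 | r W Start1; W -> s r | Y W | Start r W | s; Y -> s r | Start Y r | r r Start; Start1 -> s s Start1 | eps

Start is directly left-recursive.
For Start: α = {s s}, β = {r s, Y Y Start, s, s s Y, r W}. Rewrite as Start → β Start1 and Start1 → α Start1 | ε.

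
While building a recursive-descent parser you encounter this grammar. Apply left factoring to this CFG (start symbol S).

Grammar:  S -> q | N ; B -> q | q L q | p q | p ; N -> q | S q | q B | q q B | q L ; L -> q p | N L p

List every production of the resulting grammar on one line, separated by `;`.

S -> q | N; B -> q B' | p B''; N -> S q | q N'; L -> q p | N L p; B' -> epsilon | L q; B'' -> q | epsilon; N' -> epsilon | B | q B | L

B has alternatives sharing prefix 'q': factor to B → q B' with B' → ε | L q.
B has alternatives sharing prefix 'p': factor to B → p B'' with B'' → q | ε.
N has alternatives sharing prefix 'q': factor to N → q N' with N' → ε | B | q B | L.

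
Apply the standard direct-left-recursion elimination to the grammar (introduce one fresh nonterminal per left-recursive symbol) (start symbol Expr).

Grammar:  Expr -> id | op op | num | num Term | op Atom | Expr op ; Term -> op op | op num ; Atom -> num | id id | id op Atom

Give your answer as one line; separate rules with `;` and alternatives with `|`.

Left recursion appears on Expr.
For Expr: α = {op}, β = {id, op op, num, num Term, op Atom}. Rewrite as Expr → β Expr1 and Expr1 → α Expr1 | ε.

Expr -> id Expr1 | op op Expr1 | num Expr1 | num Term Expr1 | op Atom Expr1; Term -> op op | op num; Atom -> num | id id | id op Atom; Expr1 -> op Expr1 | ε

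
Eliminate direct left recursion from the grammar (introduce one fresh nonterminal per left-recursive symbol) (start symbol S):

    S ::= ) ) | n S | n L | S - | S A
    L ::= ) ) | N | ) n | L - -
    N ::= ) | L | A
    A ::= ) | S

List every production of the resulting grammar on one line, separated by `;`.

S ::= ) ) S' | n S S' | n L S'; L ::= ) ) L' | N L' | ) n L'; N ::= ) | L | A; A ::= ) | S; S' ::= - S' | A S' | ε; L' ::= - - L' | ε

Left recursion appears on S, L.
For S: α = {-, A}, β = {) ), n S, n L}. Rewrite as S → β S' and S' → α S' | ε.
For L: α = {- -}, β = {) ), N, ) n}. Rewrite as L → β L' and L' → α L' | ε.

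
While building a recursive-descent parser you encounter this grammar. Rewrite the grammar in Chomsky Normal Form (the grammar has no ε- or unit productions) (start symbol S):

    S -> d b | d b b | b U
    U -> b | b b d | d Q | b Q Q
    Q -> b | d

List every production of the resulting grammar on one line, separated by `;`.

S -> X1 X2 | X1 Y1 | X2 U; U -> b | X2 Y2 | X1 Q | X2 Y3; Q -> b | d; X1 -> d; X2 -> b; Y1 -> X2 X2; Y2 -> X2 X1; Y3 -> Q Q

Introduce a nonterminal for each terminal appearing in a rule of length ≥ 2: X1 → d, X2 → b.
Binarize each right-hand side of length ≥ 3 by chaining fresh nonterminals (Y1, Y2, …): affected rules were S → X1 X2 X2; U → X2 X2 X1; U → X2 Q Q.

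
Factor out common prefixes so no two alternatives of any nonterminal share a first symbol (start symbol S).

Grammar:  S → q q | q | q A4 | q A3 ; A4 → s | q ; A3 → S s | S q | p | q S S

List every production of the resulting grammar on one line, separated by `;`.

S has alternatives sharing prefix 'q': factor to S → q S' with S' → q | ε | A4 | A3.
A3 has alternatives sharing prefix 'S': factor to A3 → S A3' with A3' → s | q.

S → q S'; A4 → s | q; A3 → p | q S S | S A3'; S' → q | ε | A4 | A3; A3' → s | q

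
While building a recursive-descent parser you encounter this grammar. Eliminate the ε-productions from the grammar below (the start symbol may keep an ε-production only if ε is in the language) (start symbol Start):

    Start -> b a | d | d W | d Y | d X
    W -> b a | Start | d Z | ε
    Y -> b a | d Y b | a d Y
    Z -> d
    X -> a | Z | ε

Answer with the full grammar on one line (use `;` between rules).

The nullable symbols are {W, X}.
ε ∉ L(G), so no ε-production is kept.

Start -> b a | d | d W | d Y | d X; W -> b a | Start | d Z; Y -> b a | d Y b | a d Y; Z -> d; X -> a | Z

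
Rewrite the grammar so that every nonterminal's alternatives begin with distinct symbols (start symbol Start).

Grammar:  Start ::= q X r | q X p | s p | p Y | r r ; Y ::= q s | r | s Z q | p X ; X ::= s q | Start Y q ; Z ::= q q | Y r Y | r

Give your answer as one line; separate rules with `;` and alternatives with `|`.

Start has alternatives sharing prefix 'q X': factor to Start → q X Start1 with Start1 → r | p.

Start ::= s p | p Y | r r | q X Start1; Y ::= q s | r | s Z q | p X; X ::= s q | Start Y q; Z ::= q q | Y r Y | r; Start1 ::= r | p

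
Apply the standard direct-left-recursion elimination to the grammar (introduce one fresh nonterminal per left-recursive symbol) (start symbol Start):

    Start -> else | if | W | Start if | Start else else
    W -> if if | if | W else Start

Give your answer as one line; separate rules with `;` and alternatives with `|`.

Start -> else Start1 | if Start1 | W Start1; W -> if if W1 | if W1; Start1 -> if Start1 | else else Start1 | ε; W1 -> else Start W1 | ε

Start, W are directly left-recursive.
For Start: α = {if, else else}, β = {else, if, W}. Rewrite as Start → β Start1 and Start1 → α Start1 | ε.
For W: α = {else Start}, β = {if if, if}. Rewrite as W → β W1 and W1 → α W1 | ε.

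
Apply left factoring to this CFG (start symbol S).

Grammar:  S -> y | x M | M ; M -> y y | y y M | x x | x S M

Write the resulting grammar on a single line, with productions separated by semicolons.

S -> y | x M | M; M -> y y M' | x M''; M' -> ε | M; M'' -> x | S M

M has alternatives sharing prefix 'y y': factor to M → y y M' with M' → ε | M.
M has alternatives sharing prefix 'x': factor to M → x M'' with M'' → x | S M.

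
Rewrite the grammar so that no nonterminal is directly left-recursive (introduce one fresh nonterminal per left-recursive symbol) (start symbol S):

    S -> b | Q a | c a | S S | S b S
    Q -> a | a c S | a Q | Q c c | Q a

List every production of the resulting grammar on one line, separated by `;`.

S -> b S' | Q a S' | c a S'; Q -> a Q' | a c S Q' | a Q Q'; S' -> S S' | b S S' | eps; Q' -> c c Q' | a Q' | eps

Left recursion appears on S, Q.
For S: α = {S, b S}, β = {b, Q a, c a}. Rewrite as S → β S' and S' → α S' | ε.
For Q: α = {c c, a}, β = {a, a c S, a Q}. Rewrite as Q → β Q' and Q' → α Q' | ε.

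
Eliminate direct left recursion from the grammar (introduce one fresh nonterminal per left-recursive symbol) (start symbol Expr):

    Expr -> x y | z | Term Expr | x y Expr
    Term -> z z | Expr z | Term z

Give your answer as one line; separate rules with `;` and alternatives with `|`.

Expr -> x y | z | Term Expr | x y Expr; Term -> z z Term1 | Expr z Term1; Term1 -> z Term1 | ε

Left recursion appears on Term.
For Term: α = {z}, β = {z z, Expr z}. Rewrite as Term → β Term1 and Term1 → α Term1 | ε.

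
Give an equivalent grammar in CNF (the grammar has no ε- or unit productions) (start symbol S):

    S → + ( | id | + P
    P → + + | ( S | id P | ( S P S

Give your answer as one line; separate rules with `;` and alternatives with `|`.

S → X1 X2 | id | X1 P; P → X1 X1 | X2 S | X3 P | X2 Y1; X1 → +; X2 → (; X3 → id; Y1 → S Y2; Y2 → P S

Introduce a nonterminal for each terminal appearing in a rule of length ≥ 2: X1 → +, X2 → (, X3 → id.
Binarize each right-hand side of length ≥ 3 by chaining fresh nonterminals (Y1, Y2, …): affected rules were P → X2 S P S.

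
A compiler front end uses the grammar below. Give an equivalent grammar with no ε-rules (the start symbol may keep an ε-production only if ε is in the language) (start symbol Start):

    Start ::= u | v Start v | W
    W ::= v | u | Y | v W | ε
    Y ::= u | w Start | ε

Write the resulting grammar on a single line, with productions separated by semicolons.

Start ::= u | v Start v | v v | W | ε; W ::= v | u | Y | v W; Y ::= u | w Start | w

Nullable nonterminals: {Start, W, Y}.
ε ∈ L(G) since Start is nullable, so keep Start → ε.
For each production, add variants omitting each subset of nullable occurrences: Start → v Start v gives v Start v | v v. Y → w Start gives w Start | w.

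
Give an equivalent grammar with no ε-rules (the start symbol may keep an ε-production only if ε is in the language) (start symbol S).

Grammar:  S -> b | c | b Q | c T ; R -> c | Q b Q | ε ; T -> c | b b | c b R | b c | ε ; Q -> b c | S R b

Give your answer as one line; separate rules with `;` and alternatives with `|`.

S -> b | c | b Q | c T; R -> c | Q b Q; T -> c | b b | c b R | c b | b c; Q -> b c | S R b | S b

Nullable set = {R, T}.
ε ∉ L(G), so no ε-production is kept.
Expand every rule over subsets of its nullable positions: T → c b R gives c b R | c b. Q → S R b gives S R b | S b.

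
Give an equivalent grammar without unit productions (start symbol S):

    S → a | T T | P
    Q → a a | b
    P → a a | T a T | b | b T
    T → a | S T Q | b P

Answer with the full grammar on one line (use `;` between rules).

S → a | T T | a a | T a T | b | b T; Q → a a | b; P → a a | T a T | b | b T; T → a | S T Q | b P

Unit pairs: S ⇒* {P}.
Replace each nonterminal's rules with the union of the non-unit rules of every nonterminal it unit-derives.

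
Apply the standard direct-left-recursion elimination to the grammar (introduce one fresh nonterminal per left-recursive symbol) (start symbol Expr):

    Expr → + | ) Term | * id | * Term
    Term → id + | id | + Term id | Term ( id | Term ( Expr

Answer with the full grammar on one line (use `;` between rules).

Expr → + | ) Term | * id | * Term; Term → id + Term1 | id Term1 | + Term id Term1; Term1 → ( id Term1 | ( Expr Term1 | ε

Term is directly left-recursive.
For Term: α = {( id, ( Expr}, β = {id +, id, + Term id}. Rewrite as Term → β Term1 and Term1 → α Term1 | ε.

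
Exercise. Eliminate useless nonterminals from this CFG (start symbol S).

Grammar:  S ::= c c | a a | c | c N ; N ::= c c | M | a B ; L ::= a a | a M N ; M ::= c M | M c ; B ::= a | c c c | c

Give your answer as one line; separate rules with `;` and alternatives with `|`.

Generating nonterminals: {B, L, N, S}.
Reachable from S after that: {B, N, S}.
Removed useless symbols: {L, M} and every production mentioning them.

S ::= c c | a a | c | c N; N ::= c c | a B; B ::= a | c c c | c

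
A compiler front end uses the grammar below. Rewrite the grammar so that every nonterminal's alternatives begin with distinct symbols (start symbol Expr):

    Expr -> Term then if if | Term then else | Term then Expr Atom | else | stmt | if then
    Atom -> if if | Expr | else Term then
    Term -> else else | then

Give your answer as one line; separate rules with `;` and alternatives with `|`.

Expr -> else | stmt | if then | Term then Expr1; Atom -> if if | Expr | else Term then; Term -> else else | then; Expr1 -> if if | else | Expr Atom

Expr has alternatives sharing prefix 'Term then': factor to Expr → Term then Expr1 with Expr1 → if if | else | Expr Atom.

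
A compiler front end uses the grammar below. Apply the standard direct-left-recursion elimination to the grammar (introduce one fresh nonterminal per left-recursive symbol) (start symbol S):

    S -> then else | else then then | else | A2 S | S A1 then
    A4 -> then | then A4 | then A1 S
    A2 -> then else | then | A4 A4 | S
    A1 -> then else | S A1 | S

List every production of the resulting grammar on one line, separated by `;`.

S -> then else S' | else then then S' | else S' | A2 S S'; A4 -> then | then A4 | then A1 S; A2 -> then else | then | A4 A4 | S; A1 -> then else | S A1 | S; S' -> A1 then S' | epsilon

Directly left-recursive nonterminal: S.
For S: α = {A1 then}, β = {then else, else then then, else, A2 S}. Rewrite as S → β S' and S' → α S' | ε.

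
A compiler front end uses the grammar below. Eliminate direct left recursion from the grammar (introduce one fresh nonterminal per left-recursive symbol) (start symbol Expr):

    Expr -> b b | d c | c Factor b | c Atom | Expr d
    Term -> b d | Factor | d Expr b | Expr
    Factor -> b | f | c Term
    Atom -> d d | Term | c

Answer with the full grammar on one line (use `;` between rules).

Expr -> b b Expr1 | d c Expr1 | c Factor b Expr1 | c Atom Expr1; Term -> b d | Factor | d Expr b | Expr; Factor -> b | f | c Term; Atom -> d d | Term | c; Expr1 -> d Expr1 | ε

Directly left-recursive nonterminal: Expr.
For Expr: α = {d}, β = {b b, d c, c Factor b, c Atom}. Rewrite as Expr → β Expr1 and Expr1 → α Expr1 | ε.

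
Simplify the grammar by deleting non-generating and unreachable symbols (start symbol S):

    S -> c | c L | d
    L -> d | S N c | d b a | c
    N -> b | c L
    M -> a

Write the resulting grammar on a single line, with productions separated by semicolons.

Generating nonterminals: {L, M, N, S}.
Reachable from S after that: {L, N, S}.
Removed useless symbols: {M} and every production mentioning them.

S -> c | c L | d; L -> d | S N c | d b a | c; N -> b | c L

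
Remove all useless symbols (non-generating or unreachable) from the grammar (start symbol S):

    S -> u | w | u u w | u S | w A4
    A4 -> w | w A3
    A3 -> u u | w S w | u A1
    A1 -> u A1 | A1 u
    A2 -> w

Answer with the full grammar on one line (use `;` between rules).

Generating nonterminals: {A2, A3, A4, S}.
Reachable from S after that: {A3, A4, S}.
Removed useless symbols: {A1, A2} and every production mentioning them.

S -> u | w | u u w | u S | w A4; A4 -> w | w A3; A3 -> u u | w S w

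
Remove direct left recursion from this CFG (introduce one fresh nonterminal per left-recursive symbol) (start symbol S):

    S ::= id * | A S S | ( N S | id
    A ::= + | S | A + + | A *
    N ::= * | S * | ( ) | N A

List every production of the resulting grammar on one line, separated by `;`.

Left recursion appears on A, N.
For A: α = {+ +, *}, β = {+, S}. Rewrite as A → β A' and A' → α A' | ε.
For N: α = {A}, β = {*, S *, ( )}. Rewrite as N → β N' and N' → α N' | ε.

S ::= id * | A S S | ( N S | id; A ::= + A' | S A'; N ::= * N' | S * N' | ( ) N'; A' ::= + + A' | * A' | ε; N' ::= A N' | ε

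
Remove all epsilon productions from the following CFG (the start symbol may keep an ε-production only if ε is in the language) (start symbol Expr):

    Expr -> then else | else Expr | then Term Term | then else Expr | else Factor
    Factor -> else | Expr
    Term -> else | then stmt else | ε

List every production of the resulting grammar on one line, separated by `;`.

Nullable set = {Term}.
ε ∉ L(G), so no ε-production is kept.
For each production, add variants omitting each subset of nullable occurrences: Expr → then Term Term gives then Term Term | then Term | then.

Expr -> then else | else Expr | then Term Term | then Term | then | then else Expr | else Factor; Factor -> else | Expr; Term -> else | then stmt else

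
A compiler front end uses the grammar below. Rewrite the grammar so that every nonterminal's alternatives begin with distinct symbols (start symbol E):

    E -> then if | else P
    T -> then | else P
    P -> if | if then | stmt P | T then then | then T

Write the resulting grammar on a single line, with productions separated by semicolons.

P has alternatives sharing prefix 'if': factor to P → if P' with P' → ε | then.

E -> then if | else P; T -> then | else P; P -> stmt P | T then then | then T | if P'; P' -> ε | then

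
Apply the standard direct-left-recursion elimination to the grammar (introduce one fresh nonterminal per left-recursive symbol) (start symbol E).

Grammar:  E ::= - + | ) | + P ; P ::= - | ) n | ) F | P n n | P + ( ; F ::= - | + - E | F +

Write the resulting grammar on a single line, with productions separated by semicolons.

E ::= - + | ) | + P; P ::= - P' | ) n P' | ) F P'; F ::= - F' | + - E F'; P' ::= n n P' | + ( P' | ε; F' ::= + F' | ε

P, F are directly left-recursive.
For P: α = {n n, + (}, β = {-, ) n, ) F}. Rewrite as P → β P' and P' → α P' | ε.
For F: α = {+}, β = {-, + - E}. Rewrite as F → β F' and F' → α F' | ε.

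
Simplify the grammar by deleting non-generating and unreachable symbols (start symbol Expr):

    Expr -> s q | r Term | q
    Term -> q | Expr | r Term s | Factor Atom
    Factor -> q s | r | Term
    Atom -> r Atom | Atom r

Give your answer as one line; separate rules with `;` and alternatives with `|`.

Generating nonterminals: {Expr, Factor, Term}.
Reachable from Expr after that: {Expr, Term}.
Removed useless symbols: {Atom, Factor} and every production mentioning them.

Expr -> s q | r Term | q; Term -> q | Expr | r Term s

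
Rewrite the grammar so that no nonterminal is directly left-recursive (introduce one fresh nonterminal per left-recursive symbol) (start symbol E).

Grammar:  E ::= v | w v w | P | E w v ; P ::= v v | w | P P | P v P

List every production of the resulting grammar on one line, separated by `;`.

E ::= v E' | w v w E' | P E'; P ::= v v P' | w P'; E' ::= w v E' | epsilon; P' ::= P P' | v P P' | epsilon

Left recursion appears on E, P.
For E: α = {w v}, β = {v, w v w, P}. Rewrite as E → β E' and E' → α E' | ε.
For P: α = {P, v P}, β = {v v, w}. Rewrite as P → β P' and P' → α P' | ε.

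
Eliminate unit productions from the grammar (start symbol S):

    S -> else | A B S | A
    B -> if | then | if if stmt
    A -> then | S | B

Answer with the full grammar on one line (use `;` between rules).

S -> if | then | if if stmt | else | A B S; B -> if | then | if if stmt; A -> if | then | if if stmt | else | A B S

Unit pairs: A ⇒* {B, S}; S ⇒* {A, B}.
For every A with A ⇒* B via unit rules, add B's non-unit alternatives to A; then delete every rule of the form X → Y.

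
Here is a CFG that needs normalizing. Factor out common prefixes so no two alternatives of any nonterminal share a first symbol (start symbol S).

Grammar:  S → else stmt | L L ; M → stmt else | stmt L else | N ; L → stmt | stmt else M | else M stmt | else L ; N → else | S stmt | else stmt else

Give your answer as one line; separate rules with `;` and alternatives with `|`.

M has alternatives sharing prefix 'stmt': factor to M → stmt M' with M' → else | L else.
L has alternatives sharing prefix 'stmt': factor to L → stmt L' with L' → ε | else M.
L has alternatives sharing prefix 'else': factor to L → else L'' with L'' → M stmt | L.
N has alternatives sharing prefix 'else': factor to N → else N' with N' → ε | stmt else.

S → else stmt | L L; M → N | stmt M'; L → stmt L' | else L''; N → S stmt | else N'; M' → else | L else; L' → ε | else M; L'' → M stmt | L; N' → ε | stmt else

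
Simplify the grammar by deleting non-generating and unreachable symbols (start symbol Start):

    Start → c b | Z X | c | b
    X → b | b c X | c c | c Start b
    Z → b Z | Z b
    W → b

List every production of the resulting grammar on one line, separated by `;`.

Generating nonterminals: {Start, W, X}.
Reachable from Start after that: {Start}.
Removed useless symbols: {W, X, Z} and every production mentioning them.

Start → c b | c | b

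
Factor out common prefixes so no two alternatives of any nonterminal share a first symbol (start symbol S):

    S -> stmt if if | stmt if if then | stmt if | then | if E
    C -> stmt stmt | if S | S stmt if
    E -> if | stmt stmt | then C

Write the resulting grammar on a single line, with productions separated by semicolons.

S -> then | if E | stmt if S'; C -> stmt stmt | if S | S stmt if; E -> if | stmt stmt | then C; S' -> ε | if S''; S'' -> ε | then

S has alternatives sharing prefix 'stmt if': factor to S → stmt if S' with S' → if | if then | ε.
S' has alternatives sharing prefix 'if': factor to S' → if S'' with S'' → ε | then.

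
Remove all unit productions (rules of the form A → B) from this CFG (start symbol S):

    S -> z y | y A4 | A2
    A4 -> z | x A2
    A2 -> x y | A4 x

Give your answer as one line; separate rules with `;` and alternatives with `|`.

Unit pairs: S ⇒* {A2}.
For each unit pair (A, B), copy every non-unit production of B to A, then drop all unit productions.

S -> x y | A4 x | z y | y A4; A4 -> z | x A2; A2 -> x y | A4 x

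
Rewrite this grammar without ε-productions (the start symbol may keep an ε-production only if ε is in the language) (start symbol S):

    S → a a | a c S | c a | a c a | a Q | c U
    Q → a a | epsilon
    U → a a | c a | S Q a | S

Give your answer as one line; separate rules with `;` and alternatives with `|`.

S → a a | a c S | c a | a c a | a Q | a | c U; Q → a a; U → a a | c a | S Q a | S a | S

Nullable nonterminals: {Q}.
ε ∉ L(G), so no ε-production is kept.
Expand every rule over subsets of its nullable positions: S → a Q gives a Q | a. U → S Q a gives S Q a | S a.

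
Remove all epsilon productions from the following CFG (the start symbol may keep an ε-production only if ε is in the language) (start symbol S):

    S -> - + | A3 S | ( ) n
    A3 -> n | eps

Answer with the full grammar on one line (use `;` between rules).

The nullable symbols are {A3}.
ε ∉ L(G), so no ε-production is kept.

S -> - + | A3 S | ( ) n; A3 -> n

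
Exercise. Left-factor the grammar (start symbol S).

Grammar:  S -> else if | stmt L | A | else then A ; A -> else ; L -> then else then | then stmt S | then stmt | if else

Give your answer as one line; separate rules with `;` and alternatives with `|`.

S -> stmt L | A | else S'; A -> else; L -> if else | then L'; S' -> if | then A; L' -> else then | stmt L''; L'' -> S | epsilon

S has alternatives sharing prefix 'else': factor to S → else S' with S' → if | then A.
L has alternatives sharing prefix 'then': factor to L → then L' with L' → else then | stmt S | stmt.
L' has alternatives sharing prefix 'stmt': factor to L' → stmt L'' with L'' → S | ε.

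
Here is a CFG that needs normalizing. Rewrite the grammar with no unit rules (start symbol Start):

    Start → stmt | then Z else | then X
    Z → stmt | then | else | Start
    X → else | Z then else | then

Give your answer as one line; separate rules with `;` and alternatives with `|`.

Unit pairs: Z ⇒* {Start}.
For each unit pair (A, B), copy every non-unit production of B to A, then drop all unit productions.

Start → stmt | then Z else | then X; Z → stmt | then | else | then Z else | then X; X → else | Z then else | then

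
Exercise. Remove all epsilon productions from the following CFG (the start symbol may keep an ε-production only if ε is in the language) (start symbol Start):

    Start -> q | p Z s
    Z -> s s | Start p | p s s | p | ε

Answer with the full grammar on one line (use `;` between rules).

Nullable set = {Z}.
ε ∉ L(G), so no ε-production is kept.
Expand every rule over subsets of its nullable positions: Start → p Z s gives p Z s | p s.

Start -> q | p Z s | p s; Z -> s s | Start p | p s s | p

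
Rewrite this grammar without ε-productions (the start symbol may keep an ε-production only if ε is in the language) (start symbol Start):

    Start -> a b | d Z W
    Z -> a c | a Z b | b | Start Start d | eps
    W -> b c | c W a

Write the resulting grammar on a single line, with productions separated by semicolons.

Nullable nonterminals: {Z}.
ε ∉ L(G), so no ε-production is kept.
For each production, add variants omitting each subset of nullable occurrences: Start → d Z W gives d Z W | d W. Z → a Z b gives a Z b | a b.

Start -> a b | d Z W | d W; Z -> a c | a Z b | a b | b | Start Start d; W -> b c | c W a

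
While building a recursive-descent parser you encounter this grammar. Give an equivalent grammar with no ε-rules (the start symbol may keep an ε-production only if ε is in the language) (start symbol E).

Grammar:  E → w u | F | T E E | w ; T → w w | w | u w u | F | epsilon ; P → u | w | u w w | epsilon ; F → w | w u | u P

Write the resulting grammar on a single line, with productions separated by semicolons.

Nullable set = {P, T}.
ε ∉ L(G), so no ε-production is kept.
For each production, add variants omitting each subset of nullable occurrences: E → T E E gives T E E | E E. F → u P gives u P | u.

E → w u | F | T E E | E E | w; T → w w | w | u w u | F; P → u | w | u w w; F → w | w u | u P | u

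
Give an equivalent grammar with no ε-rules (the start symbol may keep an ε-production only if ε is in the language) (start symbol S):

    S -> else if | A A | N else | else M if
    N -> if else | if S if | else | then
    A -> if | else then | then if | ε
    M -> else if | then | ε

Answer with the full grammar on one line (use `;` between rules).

Nullable nonterminals: {A, M, S}.
ε ∈ L(G) since S is nullable, so keep S → ε.
Expand every rule over subsets of its nullable positions: S → A A gives A A | A. N → if S if gives if S if | if if.

S -> else if | A A | A | N else | else M if | ε; N -> if else | if S if | if if | else | then; A -> if | else then | then if; M -> else if | then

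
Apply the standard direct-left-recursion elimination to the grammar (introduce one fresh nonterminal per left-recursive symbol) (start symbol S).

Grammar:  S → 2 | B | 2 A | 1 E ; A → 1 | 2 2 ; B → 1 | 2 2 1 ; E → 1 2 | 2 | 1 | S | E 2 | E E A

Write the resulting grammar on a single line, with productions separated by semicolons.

S → 2 | B | 2 A | 1 E; A → 1 | 2 2; B → 1 | 2 2 1; E → 1 2 E' | 2 E' | 1 E' | S E'; E' → 2 E' | E A E' | ε

E is directly left-recursive.
For E: α = {2, E A}, β = {1 2, 2, 1, S}. Rewrite as E → β E' and E' → α E' | ε.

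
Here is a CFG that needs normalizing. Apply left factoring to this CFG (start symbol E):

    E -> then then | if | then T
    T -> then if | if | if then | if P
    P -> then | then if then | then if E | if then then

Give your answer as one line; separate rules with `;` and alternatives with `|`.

E has alternatives sharing prefix 'then': factor to E → then E' with E' → then | T.
T has alternatives sharing prefix 'if': factor to T → if T' with T' → ε | then | P.
P has alternatives sharing prefix 'then': factor to P → then P' with P' → ε | if then | if E.
P' has alternatives sharing prefix 'if': factor to P' → if P'' with P'' → then | E.

E -> if | then E'; T -> then if | if T'; P -> if then then | then P'; E' -> then | T; T' -> epsilon | then | P; P' -> epsilon | if P''; P'' -> then | E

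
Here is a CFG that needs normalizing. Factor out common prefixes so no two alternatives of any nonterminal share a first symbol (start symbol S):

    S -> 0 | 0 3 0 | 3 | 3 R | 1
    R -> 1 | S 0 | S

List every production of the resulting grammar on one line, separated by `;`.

S -> 1 | 0 S' | 3 S''; R -> 1 | S R'; S' -> ε | 3 0; S'' -> ε | R; R' -> 0 | ε

S has alternatives sharing prefix '0': factor to S → 0 S' with S' → ε | 3 0.
S has alternatives sharing prefix '3': factor to S → 3 S'' with S'' → ε | R.
R has alternatives sharing prefix 'S': factor to R → S R' with R' → 0 | ε.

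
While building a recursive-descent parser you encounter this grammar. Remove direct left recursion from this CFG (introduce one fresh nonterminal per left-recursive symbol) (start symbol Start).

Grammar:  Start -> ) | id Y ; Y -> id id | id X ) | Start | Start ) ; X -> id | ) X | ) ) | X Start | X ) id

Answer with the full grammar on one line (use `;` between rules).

Start -> ) | id Y; Y -> id id | id X ) | Start | Start ); X -> id X1 | ) X X1 | ) ) X1; X1 -> Start X1 | ) id X1 | ε

X is directly left-recursive.
For X: α = {Start, ) id}, β = {id, ) X, ) )}. Rewrite as X → β X1 and X1 → α X1 | ε.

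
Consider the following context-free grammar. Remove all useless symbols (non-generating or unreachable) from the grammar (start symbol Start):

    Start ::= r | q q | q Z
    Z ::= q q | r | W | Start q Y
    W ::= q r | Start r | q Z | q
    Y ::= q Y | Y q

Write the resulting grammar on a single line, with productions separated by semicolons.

Generating nonterminals: {Start, W, Z}.
Reachable from Start after that: {Start, W, Z}.
Removed useless symbols: {Y} and every production mentioning them.

Start ::= r | q q | q Z; Z ::= q q | r | W; W ::= q r | Start r | q Z | q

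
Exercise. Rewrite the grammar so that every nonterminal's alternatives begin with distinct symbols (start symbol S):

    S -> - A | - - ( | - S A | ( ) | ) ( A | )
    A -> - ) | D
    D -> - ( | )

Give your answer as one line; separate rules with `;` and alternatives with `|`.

S has alternatives sharing prefix '-': factor to S → - S' with S' → A | - ( | S A.
S has alternatives sharing prefix ')': factor to S → ) S'' with S'' → ( A | ε.

S -> ( ) | - S' | ) S''; A -> - ) | D; D -> - ( | ); S' -> A | - ( | S A; S'' -> ( A | ε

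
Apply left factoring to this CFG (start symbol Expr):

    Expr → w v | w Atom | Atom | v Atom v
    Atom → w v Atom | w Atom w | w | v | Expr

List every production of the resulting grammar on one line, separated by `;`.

Expr → Atom | v Atom v | w Expr1; Atom → v | Expr | w Atom1; Expr1 → v | Atom; Atom1 → v Atom | Atom w | ε

Expr has alternatives sharing prefix 'w': factor to Expr → w Expr1 with Expr1 → v | Atom.
Atom has alternatives sharing prefix 'w': factor to Atom → w Atom1 with Atom1 → v Atom | Atom w | ε.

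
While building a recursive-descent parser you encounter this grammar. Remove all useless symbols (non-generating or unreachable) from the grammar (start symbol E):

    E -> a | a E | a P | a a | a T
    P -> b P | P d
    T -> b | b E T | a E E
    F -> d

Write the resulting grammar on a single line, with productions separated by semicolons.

E -> a | a E | a a | a T; T -> b | b E T | a E E

Generating nonterminals: {E, F, T}.
Reachable from E after that: {E, T}.
Removed useless symbols: {F, P} and every production mentioning them.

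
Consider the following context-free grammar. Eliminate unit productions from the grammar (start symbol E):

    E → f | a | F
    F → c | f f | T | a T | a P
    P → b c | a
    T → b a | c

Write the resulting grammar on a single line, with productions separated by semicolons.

E → f | a | c | f f | a T | a P | b a; F → c | f f | a T | a P | b a; P → b c | a; T → b a | c

Unit pairs: E ⇒* {F, T}; F ⇒* {T}.
For every A with A ⇒* B via unit rules, add B's non-unit alternatives to A; then delete every rule of the form X → Y.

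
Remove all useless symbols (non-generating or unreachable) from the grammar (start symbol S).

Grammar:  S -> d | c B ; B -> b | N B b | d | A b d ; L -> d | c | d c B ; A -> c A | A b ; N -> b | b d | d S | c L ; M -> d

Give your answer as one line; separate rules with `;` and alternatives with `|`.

Generating nonterminals: {B, L, M, N, S}.
Reachable from S after that: {B, L, N, S}.
Removed useless symbols: {A, M} and every production mentioning them.

S -> d | c B; B -> b | N B b | d; L -> d | c | d c B; N -> b | b d | d S | c L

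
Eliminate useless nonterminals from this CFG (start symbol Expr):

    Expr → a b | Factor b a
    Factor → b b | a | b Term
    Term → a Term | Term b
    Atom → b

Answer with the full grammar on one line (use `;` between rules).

Generating nonterminals: {Atom, Expr, Factor}.
Reachable from Expr after that: {Expr, Factor}.
Removed useless symbols: {Atom, Term} and every production mentioning them.

Expr → a b | Factor b a; Factor → b b | a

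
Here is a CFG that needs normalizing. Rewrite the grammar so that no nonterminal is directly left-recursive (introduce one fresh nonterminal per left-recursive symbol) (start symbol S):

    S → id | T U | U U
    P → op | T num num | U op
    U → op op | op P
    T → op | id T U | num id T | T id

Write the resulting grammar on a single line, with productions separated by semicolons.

S → id | T U | U U; P → op | T num num | U op; U → op op | op P; T → op T' | id T U T' | num id T T'; T' → id T' | ε

T is directly left-recursive.
For T: α = {id}, β = {op, id T U, num id T}. Rewrite as T → β T' and T' → α T' | ε.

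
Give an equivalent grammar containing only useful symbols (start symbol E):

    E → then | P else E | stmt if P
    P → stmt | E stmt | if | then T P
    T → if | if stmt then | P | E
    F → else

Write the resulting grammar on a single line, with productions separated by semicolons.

E → then | P else E | stmt if P; P → stmt | E stmt | if | then T P; T → if | if stmt then | P | E

Generating nonterminals: {E, F, P, T}.
Reachable from E after that: {E, P, T}.
Removed useless symbols: {F} and every production mentioning them.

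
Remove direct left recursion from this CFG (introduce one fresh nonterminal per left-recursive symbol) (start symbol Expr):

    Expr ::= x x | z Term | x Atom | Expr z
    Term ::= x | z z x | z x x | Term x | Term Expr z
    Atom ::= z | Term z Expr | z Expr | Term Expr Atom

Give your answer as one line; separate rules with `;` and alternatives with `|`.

Left recursion appears on Expr, Term.
For Expr: α = {z}, β = {x x, z Term, x Atom}. Rewrite as Expr → β Expr1 and Expr1 → α Expr1 | ε.
For Term: α = {x, Expr z}, β = {x, z z x, z x x}. Rewrite as Term → β Term1 and Term1 → α Term1 | ε.

Expr ::= x x Expr1 | z Term Expr1 | x Atom Expr1; Term ::= x Term1 | z z x Term1 | z x x Term1; Atom ::= z | Term z Expr | z Expr | Term Expr Atom; Expr1 ::= z Expr1 | ε; Term1 ::= x Term1 | Expr z Term1 | ε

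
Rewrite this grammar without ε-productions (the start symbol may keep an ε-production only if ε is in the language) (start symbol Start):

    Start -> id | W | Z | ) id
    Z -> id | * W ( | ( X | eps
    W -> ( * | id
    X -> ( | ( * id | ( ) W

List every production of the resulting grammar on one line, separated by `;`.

The nullable symbols are {Start, Z}.
ε ∈ L(G) since Start is nullable, so keep Start → ε.

Start -> id | W | Z | ) id | ε; Z -> id | * W ( | ( X; W -> ( * | id; X -> ( | ( * id | ( ) W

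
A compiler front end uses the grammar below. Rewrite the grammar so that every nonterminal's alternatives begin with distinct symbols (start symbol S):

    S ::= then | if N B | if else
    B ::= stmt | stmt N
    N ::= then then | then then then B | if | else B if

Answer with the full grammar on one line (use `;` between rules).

S has alternatives sharing prefix 'if': factor to S → if S' with S' → N B | else.
B has alternatives sharing prefix 'stmt': factor to B → stmt B' with B' → ε | N.
N has alternatives sharing prefix 'then then': factor to N → then then N' with N' → ε | then B.

S ::= then | if S'; B ::= stmt B'; N ::= if | else B if | then then N'; S' ::= N B | else; B' ::= ε | N; N' ::= ε | then B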